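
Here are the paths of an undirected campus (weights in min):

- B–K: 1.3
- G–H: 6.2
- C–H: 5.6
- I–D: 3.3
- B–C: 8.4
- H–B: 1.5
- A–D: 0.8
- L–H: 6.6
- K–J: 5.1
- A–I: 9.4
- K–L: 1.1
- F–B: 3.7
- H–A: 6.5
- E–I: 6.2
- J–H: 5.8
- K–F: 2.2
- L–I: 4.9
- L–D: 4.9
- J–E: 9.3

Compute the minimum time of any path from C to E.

20.6 min

Candidate routes:
C–B–K–L–I–E: 8.4+1.3+1.1+4.9+6.2 = 21.9
C–H–B–K–L–I–E: 5.6+1.5+1.3+1.1+4.9+6.2 = 20.6
C–H–J–E: 5.6+5.8+9.3 = 20.7
Cheapest is C–H–B–K–L–I–E at 20.6 min.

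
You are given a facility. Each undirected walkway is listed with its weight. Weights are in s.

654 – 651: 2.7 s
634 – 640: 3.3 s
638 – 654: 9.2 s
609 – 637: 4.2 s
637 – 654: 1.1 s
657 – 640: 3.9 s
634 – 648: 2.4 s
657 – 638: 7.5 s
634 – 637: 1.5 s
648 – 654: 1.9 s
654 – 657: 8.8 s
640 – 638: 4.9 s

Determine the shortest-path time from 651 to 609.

Shortest distances from 651:
651: 0
654: 2.7  (via 651)
637: 3.8  (via 654)
648: 4.6  (via 654)
634: 5.3  (via 637)
609: 8  (via 637)
Shortest route: 651 → 654 → 637 → 609 = 8 s.

8 s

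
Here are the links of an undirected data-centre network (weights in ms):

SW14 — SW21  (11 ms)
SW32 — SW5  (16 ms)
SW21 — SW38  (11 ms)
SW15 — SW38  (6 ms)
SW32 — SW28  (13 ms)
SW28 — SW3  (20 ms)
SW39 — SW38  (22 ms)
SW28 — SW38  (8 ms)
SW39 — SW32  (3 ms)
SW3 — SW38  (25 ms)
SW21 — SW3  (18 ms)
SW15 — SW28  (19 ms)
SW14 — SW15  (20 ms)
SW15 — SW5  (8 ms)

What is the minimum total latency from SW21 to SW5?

Enumerating some paths:
SW21 - SW38 - SW15 - SW5: 11+6+8 = 25
SW21 - SW38 - SW28 - SW15 - SW5: 11+8+19+8 = 46
SW21 - SW14 - SW15 - SW5: 11+20+8 = 39
Cheapest is SW21 - SW38 - SW15 - SW5 at 25 ms.

25 ms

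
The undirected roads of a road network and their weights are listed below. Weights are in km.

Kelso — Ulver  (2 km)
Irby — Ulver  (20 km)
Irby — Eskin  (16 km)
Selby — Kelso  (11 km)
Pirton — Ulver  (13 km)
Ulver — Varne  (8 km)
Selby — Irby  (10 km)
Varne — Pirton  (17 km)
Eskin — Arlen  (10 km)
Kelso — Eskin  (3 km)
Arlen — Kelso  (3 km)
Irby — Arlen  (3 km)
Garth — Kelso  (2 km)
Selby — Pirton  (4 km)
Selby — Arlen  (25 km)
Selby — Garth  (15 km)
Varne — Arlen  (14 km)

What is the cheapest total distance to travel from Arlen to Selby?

Compare a few routes:
Arlen → Kelso → Selby: 3+11 = 14
Arlen → Irby → Selby: 3+10 = 13
Cheapest is Arlen → Irby → Selby at 13 km.

13 km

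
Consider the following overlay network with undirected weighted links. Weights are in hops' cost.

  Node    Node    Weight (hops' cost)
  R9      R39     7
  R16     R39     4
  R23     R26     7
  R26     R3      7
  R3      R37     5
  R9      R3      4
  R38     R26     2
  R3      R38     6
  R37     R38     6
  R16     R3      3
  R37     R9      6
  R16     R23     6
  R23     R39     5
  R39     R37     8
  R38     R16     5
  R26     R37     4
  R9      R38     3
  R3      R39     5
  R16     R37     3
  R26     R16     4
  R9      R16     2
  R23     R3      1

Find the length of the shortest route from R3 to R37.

5 hops' cost

Enumerating some paths:
R3–R16–R37: 3+3 = 6
R3–R9–R16–R37: 4+2+3 = 9
R3–R37: 5 = 5
The minimum is 5 hops' cost via R3–R37.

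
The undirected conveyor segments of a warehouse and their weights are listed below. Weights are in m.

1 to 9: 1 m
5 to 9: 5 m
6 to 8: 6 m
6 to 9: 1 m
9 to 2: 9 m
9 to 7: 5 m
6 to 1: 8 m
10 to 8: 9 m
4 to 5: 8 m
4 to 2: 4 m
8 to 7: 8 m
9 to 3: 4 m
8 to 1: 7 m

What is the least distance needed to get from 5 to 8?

12 m

Shortest distances from 5:
5: 0
9: 5  (via 5)
1: 6  (via 9)
6: 6  (via 9)
4: 8  (via 5)
3: 9  (via 9)
7: 10  (via 9)
2: 12  (via 4)
8: 12  (via 6)
Shortest route: 5 → 9 → 6 → 8 = 12 m.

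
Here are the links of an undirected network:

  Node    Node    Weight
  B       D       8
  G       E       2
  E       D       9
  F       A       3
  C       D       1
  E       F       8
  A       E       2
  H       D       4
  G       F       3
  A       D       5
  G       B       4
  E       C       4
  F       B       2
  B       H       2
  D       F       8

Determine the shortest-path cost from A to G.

4

Shortest distances from A:
A: 0
E: 2  (via A)
F: 3  (via A)
G: 4  (via E)
Shortest route: A → E → G = 4.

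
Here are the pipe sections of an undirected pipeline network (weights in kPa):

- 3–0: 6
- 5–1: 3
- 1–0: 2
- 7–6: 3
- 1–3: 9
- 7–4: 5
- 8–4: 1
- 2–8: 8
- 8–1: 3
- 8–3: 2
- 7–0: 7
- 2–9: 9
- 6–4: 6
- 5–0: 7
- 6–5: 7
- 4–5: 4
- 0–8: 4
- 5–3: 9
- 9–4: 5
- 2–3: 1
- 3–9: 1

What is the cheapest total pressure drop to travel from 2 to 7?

9 kPa

Shortest distances from 2:
2: 0
3: 1  (via 2)
9: 2  (via 3)
8: 3  (via 3)
4: 4  (via 8)
1: 6  (via 8)
0: 7  (via 3)
5: 8  (via 4)
7: 9  (via 4)
Shortest route: 2 → 3 → 8 → 4 → 7 = 9 kPa.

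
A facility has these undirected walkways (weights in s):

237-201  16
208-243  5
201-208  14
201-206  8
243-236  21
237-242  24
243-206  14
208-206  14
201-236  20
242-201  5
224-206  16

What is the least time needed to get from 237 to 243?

35 s

Shortest distances from 237:
237: 0
201: 16  (via 237)
242: 21  (via 201)
206: 24  (via 201)
208: 30  (via 201)
243: 35  (via 208)
Shortest route: 237 → 201 → 208 → 243 = 35 s.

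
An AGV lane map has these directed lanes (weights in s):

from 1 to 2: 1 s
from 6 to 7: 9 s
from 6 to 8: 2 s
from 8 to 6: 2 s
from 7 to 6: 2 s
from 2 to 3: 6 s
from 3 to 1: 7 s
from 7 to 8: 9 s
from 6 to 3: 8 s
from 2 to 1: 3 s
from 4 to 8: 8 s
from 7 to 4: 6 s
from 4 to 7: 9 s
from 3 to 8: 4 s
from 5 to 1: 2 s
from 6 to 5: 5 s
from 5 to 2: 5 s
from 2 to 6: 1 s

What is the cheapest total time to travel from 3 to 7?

Candidate routes:
3–8–6–7: 4+2+9 = 15
3–1–2–6–7: 7+1+1+9 = 18
The minimum is 15 s via 3–8–6–7.

15 s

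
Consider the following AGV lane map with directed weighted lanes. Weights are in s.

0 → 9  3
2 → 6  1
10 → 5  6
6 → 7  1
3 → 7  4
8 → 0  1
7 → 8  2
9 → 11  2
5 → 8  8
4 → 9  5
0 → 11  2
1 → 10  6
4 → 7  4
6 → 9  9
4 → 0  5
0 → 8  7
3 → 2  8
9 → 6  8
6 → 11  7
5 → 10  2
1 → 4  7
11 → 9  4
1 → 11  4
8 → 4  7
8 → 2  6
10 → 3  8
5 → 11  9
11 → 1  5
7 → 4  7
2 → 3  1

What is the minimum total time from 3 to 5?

Enumerating some paths:
3 → 7 → 8 → 0 → 9 → 11 → 1 → 10 → 5: 4+2+1+3+2+5+6+6 = 29
3 → 7 → 8 → 0 → 11 → 1 → 10 → 5: 4+2+1+2+5+6+6 = 26
Cheapest is 3 → 7 → 8 → 0 → 11 → 1 → 10 → 5 at 26 s.

26 s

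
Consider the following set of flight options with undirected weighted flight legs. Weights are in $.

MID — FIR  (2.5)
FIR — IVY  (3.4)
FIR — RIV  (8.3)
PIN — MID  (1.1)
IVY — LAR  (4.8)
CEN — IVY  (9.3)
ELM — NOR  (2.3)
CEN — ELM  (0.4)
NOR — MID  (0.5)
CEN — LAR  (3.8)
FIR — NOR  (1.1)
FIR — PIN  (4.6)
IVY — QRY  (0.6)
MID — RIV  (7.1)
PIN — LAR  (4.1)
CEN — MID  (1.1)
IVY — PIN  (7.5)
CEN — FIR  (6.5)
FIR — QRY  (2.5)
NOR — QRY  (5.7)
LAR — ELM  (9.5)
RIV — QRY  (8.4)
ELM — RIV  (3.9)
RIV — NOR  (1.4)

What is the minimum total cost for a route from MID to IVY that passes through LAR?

$9.7

Shortest MID→LAR: MID–CEN–LAR = 4.9
Best LAR to IVY: LAR–IVY costing 4.8
Total via LAR: 4.9 + 4.8 = $9.7.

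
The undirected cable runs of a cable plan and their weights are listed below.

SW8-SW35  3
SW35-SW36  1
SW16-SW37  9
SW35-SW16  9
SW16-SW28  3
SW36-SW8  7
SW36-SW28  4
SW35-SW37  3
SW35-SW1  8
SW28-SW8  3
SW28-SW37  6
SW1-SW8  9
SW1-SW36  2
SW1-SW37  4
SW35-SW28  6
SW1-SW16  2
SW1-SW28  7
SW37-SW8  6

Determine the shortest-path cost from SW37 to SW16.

6

Candidate routes:
SW37 → SW28 → SW16: 6+3 = 9
SW37 → SW16: 9 = 9
SW37 → SW1 → SW16: 4+2 = 6
SW37 → SW35 → SW36 → SW1 → SW16: 3+1+2+2 = 8
Cheapest is SW37 → SW1 → SW16 at 6.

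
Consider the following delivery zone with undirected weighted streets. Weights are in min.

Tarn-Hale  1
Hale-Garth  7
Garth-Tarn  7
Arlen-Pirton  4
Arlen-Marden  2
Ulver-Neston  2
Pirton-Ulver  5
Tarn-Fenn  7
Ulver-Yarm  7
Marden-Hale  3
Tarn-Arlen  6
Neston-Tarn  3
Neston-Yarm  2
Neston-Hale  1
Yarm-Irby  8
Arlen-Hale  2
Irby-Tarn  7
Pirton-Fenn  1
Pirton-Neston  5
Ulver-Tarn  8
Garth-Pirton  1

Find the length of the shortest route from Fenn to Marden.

7 min

Enumerating some paths:
Fenn - Pirton - Arlen - Hale - Marden: 1+4+2+3 = 10
Fenn - Pirton - Neston - Hale - Marden: 1+5+1+3 = 10
Fenn - Pirton - Arlen - Marden: 1+4+2 = 7
The minimum is 7 min via Fenn - Pirton - Arlen - Marden.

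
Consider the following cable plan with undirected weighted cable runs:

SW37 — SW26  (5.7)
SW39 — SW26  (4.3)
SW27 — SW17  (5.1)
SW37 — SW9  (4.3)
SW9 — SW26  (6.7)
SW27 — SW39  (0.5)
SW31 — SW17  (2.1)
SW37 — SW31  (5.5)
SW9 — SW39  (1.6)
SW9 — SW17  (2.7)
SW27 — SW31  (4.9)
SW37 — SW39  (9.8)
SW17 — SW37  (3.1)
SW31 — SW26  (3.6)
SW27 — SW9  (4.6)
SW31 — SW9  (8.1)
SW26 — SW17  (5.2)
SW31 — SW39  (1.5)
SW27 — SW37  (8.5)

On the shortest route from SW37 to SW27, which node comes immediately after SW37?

SW9

Compare a few routes:
SW37 → SW31 → SW39 → SW27: 5.5+1.5+0.5 = 7.5
SW37 → SW9 → SW39 → SW27: 4.3+1.6+0.5 = 6.4
SW37 → SW17 → SW31 → SW39 → SW27: 3.1+2.1+1.5+0.5 = 7.2
SW37 → SW17 → SW9 → SW39 → SW27: 3.1+2.7+1.6+0.5 = 7.9
Cheapest is SW37 → SW9 → SW39 → SW27 at 6.4.
So from SW37 the first move is to SW9.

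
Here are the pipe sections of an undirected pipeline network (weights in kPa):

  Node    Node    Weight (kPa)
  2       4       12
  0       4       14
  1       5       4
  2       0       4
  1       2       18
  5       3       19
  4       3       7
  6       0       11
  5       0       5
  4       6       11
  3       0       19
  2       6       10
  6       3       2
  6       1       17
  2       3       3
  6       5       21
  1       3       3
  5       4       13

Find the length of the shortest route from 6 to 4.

9 kPa

Settle nodes by increasing distance from 6:
6: 0
3: 2  (via 6)
1: 5  (via 3)
2: 5  (via 3)
0: 9  (via 2)
4: 9  (via 3)
Shortest route: 6–3–4 = 9 kPa.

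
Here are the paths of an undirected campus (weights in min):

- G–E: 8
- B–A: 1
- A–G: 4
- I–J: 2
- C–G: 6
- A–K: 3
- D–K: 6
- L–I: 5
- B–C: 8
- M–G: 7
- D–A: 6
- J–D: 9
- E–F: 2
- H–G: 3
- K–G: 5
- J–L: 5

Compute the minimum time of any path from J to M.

Enumerating some paths:
J - D - A - K - G - M: 9+6+3+5+7 = 30
J - D - A - G - M: 9+6+4+7 = 26
J - D - K - A - G - M: 9+6+3+4+7 = 29
J - D - K - G - M: 9+6+5+7 = 27
Cheapest is J - D - A - G - M at 26 min.

26 min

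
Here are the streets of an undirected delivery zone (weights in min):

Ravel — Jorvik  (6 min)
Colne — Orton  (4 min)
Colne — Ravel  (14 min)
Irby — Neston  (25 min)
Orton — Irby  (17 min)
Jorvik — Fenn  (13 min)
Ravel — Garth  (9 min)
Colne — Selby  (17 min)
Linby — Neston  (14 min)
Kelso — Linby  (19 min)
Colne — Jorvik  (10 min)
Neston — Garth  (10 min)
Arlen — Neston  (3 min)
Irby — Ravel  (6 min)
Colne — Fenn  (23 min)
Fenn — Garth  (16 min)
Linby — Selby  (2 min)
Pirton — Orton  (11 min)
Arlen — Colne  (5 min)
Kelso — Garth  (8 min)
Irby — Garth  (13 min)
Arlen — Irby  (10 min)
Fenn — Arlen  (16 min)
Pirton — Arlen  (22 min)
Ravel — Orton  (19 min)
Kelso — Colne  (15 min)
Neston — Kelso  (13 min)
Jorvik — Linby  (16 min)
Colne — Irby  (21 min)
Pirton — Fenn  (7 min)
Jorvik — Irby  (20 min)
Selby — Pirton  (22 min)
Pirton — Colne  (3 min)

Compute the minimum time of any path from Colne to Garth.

18 min

Running Dijkstra from Colne:
Colne: 0
Pirton: 3  (via Colne)
Orton: 4  (via Colne)
Arlen: 5  (via Colne)
Neston: 8  (via Arlen)
Jorvik: 10  (via Colne)
Fenn: 10  (via Pirton)
Ravel: 14  (via Colne)
Irby: 15  (via Arlen)
Kelso: 15  (via Colne)
Selby: 17  (via Colne)
Garth: 18  (via Neston)
Shortest route: Colne–Arlen–Neston–Garth = 18 min.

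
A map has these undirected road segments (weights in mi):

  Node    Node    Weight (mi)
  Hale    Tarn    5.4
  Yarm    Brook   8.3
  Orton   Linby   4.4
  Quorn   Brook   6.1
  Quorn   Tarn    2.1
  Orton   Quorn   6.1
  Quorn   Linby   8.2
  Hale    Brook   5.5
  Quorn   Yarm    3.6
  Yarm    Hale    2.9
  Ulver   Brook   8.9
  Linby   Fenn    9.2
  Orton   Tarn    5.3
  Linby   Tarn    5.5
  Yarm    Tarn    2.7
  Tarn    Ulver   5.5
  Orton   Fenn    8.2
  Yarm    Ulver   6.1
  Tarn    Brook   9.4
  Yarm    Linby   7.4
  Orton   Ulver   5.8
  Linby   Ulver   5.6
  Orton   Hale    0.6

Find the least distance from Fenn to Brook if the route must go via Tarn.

21.7 mi

Best Fenn to Tarn: Fenn–Orton–Tarn costing 13.5
Best Tarn to Brook: Tarn–Quorn–Brook costing 8.2
Total via Tarn: 13.5 + 8.2 = 21.7 mi.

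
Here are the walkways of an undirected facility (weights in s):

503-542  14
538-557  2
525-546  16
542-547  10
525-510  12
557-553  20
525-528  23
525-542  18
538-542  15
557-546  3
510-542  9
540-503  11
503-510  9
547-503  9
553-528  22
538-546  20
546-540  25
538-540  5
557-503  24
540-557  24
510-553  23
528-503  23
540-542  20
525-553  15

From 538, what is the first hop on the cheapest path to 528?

540

Enumerating some paths:
538 → 540 → 503 → 528: 5+11+23 = 39
538 → 557 → 546 → 525 → 528: 2+3+16+23 = 44
538 → 557 → 553 → 528: 2+20+22 = 44
Cheapest is 538 → 540 → 503 → 528 at 39 s.
So from 538 the first move is to 540.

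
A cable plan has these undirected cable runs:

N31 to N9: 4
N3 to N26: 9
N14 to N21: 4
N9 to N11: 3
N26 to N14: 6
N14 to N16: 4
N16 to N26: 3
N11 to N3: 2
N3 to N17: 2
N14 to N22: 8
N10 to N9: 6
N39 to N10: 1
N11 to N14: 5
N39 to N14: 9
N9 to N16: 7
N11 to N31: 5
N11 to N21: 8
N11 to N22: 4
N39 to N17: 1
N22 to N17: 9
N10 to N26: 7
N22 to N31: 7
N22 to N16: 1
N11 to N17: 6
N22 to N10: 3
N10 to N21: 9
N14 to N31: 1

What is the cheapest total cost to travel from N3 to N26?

Shortest distances from N3:
N3: 0
N11: 2  (via N3)
N17: 2  (via N3)
N39: 3  (via N17)
N10: 4  (via N39)
N9: 5  (via N11)
N22: 6  (via N11)
N16: 7  (via N22)
N31: 7  (via N11)
N14: 7  (via N11)
N26: 9  (via N3)
Shortest route: N3 → N26 = 9.

9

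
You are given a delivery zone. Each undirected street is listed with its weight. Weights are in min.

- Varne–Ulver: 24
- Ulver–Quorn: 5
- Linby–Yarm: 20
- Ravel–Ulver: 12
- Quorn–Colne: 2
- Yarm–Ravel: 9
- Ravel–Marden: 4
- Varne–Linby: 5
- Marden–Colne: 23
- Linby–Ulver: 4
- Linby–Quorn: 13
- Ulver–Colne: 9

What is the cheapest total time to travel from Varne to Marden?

Shortest distances from Varne:
Varne: 0
Linby: 5  (via Varne)
Ulver: 9  (via Linby)
Quorn: 14  (via Ulver)
Colne: 16  (via Quorn)
Ravel: 21  (via Ulver)
Yarm: 25  (via Linby)
Marden: 25  (via Ravel)
Shortest route: Varne–Linby–Ulver–Ravel–Marden = 25 min.

25 min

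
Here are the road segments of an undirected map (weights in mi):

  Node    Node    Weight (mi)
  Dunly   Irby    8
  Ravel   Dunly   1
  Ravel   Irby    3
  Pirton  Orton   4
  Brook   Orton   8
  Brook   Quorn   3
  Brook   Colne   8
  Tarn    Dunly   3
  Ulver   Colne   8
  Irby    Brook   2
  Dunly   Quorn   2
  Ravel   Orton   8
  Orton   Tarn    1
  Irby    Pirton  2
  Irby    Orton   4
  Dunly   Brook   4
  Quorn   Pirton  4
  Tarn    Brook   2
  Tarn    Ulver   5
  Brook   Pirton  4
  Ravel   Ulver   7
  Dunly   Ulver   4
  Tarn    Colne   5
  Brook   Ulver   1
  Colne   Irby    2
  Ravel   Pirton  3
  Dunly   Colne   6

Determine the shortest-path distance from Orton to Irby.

4 mi

Running Dijkstra from Orton:
Orton: 0
Tarn: 1  (via Orton)
Brook: 3  (via Tarn)
Ulver: 4  (via Brook)
Dunly: 4  (via Tarn)
Pirton: 4  (via Orton)
Irby: 4  (via Orton)
Shortest route: Orton → Irby = 4 mi.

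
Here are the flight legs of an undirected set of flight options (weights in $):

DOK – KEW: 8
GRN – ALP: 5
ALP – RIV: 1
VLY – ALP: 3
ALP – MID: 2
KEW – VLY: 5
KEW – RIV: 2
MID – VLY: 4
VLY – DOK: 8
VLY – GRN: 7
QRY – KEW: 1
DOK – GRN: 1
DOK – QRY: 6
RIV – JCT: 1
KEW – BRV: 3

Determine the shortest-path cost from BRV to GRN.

$11

Settle nodes by increasing distance from BRV:
BRV: 0
KEW: 3  (via BRV)
QRY: 4  (via KEW)
RIV: 5  (via KEW)
JCT: 6  (via RIV)
ALP: 6  (via RIV)
VLY: 8  (via KEW)
MID: 8  (via ALP)
DOK: 10  (via QRY)
GRN: 11  (via ALP)
Shortest route: BRV–KEW–RIV–ALP–GRN = $11.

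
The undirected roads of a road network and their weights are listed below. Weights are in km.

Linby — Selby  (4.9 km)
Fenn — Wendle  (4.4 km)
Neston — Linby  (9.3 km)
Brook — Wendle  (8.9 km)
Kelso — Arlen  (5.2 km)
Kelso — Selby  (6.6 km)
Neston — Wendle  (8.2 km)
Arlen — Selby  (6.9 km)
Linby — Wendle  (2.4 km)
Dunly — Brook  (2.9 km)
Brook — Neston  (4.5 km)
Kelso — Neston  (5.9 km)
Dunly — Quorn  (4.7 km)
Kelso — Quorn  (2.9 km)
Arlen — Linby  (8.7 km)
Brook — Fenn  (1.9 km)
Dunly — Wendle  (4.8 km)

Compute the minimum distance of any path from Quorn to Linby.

11.9 km

Enumerating some paths:
Quorn - Kelso - Selby - Linby: 2.9+6.6+4.9 = 14.4
Quorn - Dunly - Wendle - Linby: 4.7+4.8+2.4 = 11.9
The minimum is 11.9 km via Quorn - Dunly - Wendle - Linby.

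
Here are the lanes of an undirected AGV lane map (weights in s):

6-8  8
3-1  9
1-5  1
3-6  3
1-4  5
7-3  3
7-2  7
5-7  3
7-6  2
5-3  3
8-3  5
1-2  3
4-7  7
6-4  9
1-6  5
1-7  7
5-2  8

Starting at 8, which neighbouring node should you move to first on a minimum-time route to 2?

Candidate routes:
8 → 3 → 5 → 1 → 2: 5+3+1+3 = 12
8 → 3 → 7 → 5 → 1 → 2: 5+3+3+1+3 = 15
8 → 3 → 7 → 2: 5+3+7 = 15
Cheapest is 8 → 3 → 5 → 1 → 2 at 12 s.
So from 8 the first move is to 3.

3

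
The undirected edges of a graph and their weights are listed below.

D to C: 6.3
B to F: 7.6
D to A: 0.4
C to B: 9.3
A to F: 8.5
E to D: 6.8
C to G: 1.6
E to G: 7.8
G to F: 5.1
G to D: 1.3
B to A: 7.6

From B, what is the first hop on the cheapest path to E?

Compare a few routes:
B - A - D - E: 7.6+0.4+6.8 = 14.8
B - C - G - E: 9.3+1.6+7.8 = 18.7
B - A - D - G - E: 7.6+0.4+1.3+7.8 = 17.1
B - C - G - D - E: 9.3+1.6+1.3+6.8 = 19
The minimum is 14.8 via B - A - D - E.
So from B the first move is to A.

A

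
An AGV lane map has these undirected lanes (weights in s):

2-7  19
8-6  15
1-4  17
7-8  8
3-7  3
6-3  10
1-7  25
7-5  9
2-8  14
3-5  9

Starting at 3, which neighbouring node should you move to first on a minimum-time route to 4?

Compare a few routes:
3 → 5 → 7 → 1 → 4: 9+9+25+17 = 60
3 → 7 → 1 → 4: 3+25+17 = 45
The minimum is 45 s via 3 → 7 → 1 → 4.
So from 3 the first move is to 7.

7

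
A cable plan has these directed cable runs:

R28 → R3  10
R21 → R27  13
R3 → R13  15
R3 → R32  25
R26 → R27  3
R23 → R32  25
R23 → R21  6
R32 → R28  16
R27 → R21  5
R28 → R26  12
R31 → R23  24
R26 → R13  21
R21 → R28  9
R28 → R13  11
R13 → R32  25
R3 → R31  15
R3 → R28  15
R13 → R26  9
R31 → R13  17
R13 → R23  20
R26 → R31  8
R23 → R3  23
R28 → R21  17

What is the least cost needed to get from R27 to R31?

34

Running Dijkstra from R27:
R27: 0
R21: 5  (via R27)
R28: 14  (via R21)
R3: 24  (via R28)
R13: 25  (via R28)
R26: 26  (via R28)
R31: 34  (via R26)
Shortest route: R27–R21–R28–R26–R31 = 34.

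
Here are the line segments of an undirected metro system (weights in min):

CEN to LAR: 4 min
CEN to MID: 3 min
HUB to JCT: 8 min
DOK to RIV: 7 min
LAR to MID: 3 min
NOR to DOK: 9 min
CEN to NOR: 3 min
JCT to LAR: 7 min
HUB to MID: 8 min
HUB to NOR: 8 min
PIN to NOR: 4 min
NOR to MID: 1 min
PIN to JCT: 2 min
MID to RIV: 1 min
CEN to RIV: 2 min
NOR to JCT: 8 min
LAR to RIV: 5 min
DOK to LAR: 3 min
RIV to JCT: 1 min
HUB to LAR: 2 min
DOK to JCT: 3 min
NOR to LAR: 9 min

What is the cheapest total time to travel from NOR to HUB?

6 min

Compare a few routes:
NOR → MID → RIV → LAR → HUB: 1+1+5+2 = 9
NOR → MID → HUB: 1+8 = 9
NOR → HUB: 8 = 8
NOR → MID → LAR → HUB: 1+3+2 = 6
Cheapest is NOR → MID → LAR → HUB at 6 min.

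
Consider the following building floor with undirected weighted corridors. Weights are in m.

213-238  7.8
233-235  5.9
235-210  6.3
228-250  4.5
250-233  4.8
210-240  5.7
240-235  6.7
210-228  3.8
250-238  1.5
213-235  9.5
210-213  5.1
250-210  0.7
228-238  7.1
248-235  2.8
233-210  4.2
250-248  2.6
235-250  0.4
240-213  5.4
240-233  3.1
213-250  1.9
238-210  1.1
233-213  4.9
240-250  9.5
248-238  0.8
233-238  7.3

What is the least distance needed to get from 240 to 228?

9.5 m

Settle nodes by increasing distance from 240:
240: 0
233: 3.1  (via 240)
213: 5.4  (via 240)
210: 5.7  (via 240)
250: 6.4  (via 210)
235: 6.7  (via 240)
238: 6.8  (via 210)
248: 7.6  (via 238)
228: 9.5  (via 210)
Shortest route: 240 → 210 → 228 = 9.5 m.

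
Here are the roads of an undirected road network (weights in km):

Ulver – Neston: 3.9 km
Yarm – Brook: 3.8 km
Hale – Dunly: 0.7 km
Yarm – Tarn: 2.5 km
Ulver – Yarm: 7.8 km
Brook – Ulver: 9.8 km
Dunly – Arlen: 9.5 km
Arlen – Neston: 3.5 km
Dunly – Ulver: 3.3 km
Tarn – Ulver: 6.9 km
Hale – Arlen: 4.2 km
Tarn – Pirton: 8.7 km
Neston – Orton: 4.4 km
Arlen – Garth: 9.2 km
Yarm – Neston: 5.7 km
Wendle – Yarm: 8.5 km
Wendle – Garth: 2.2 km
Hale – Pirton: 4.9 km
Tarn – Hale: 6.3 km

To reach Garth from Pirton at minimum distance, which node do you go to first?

Candidate routes:
Pirton–Tarn–Yarm–Wendle–Garth: 8.7+2.5+8.5+2.2 = 21.9
Pirton–Hale–Dunly–Arlen–Garth: 4.9+0.7+9.5+9.2 = 24.3
Pirton–Hale–Arlen–Garth: 4.9+4.2+9.2 = 18.3
Pirton–Hale–Tarn–Yarm–Wendle–Garth: 4.9+6.3+2.5+8.5+2.2 = 24.4
Cheapest is Pirton–Hale–Arlen–Garth at 18.3 km.
So from Pirton the first move is to Hale.

Hale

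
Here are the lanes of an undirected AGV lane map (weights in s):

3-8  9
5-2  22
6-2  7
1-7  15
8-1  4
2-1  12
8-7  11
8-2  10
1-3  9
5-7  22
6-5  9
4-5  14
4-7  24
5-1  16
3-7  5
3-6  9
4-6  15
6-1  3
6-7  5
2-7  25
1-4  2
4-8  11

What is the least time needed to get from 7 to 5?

Candidate routes:
7–6–5: 5+9 = 14
7–5: 22 = 22
The minimum is 14 s via 7–6–5.

14 s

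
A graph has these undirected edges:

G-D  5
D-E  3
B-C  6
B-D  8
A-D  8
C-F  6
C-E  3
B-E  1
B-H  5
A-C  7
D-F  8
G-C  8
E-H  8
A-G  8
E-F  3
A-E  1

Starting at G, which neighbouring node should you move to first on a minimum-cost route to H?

Candidate routes:
G → D → E → B → H: 5+3+1+5 = 14
G → C → E → B → H: 8+3+1+5 = 17
G → A → E → B → H: 8+1+1+5 = 15
G → D → E → H: 5+3+8 = 16
Cheapest is G → D → E → B → H at 14.
So from G the first move is to D.

D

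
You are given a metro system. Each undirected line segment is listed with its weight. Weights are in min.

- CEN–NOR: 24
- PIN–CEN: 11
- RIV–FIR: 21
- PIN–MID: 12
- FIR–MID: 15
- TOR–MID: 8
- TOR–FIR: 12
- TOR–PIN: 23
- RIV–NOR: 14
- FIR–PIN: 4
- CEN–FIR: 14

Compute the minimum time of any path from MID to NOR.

Enumerating some paths:
MID → PIN → FIR → RIV → NOR: 12+4+21+14 = 51
MID → FIR → RIV → NOR: 15+21+14 = 50
MID → PIN → CEN → NOR: 12+11+24 = 47
The minimum is 47 min via MID → PIN → CEN → NOR.

47 min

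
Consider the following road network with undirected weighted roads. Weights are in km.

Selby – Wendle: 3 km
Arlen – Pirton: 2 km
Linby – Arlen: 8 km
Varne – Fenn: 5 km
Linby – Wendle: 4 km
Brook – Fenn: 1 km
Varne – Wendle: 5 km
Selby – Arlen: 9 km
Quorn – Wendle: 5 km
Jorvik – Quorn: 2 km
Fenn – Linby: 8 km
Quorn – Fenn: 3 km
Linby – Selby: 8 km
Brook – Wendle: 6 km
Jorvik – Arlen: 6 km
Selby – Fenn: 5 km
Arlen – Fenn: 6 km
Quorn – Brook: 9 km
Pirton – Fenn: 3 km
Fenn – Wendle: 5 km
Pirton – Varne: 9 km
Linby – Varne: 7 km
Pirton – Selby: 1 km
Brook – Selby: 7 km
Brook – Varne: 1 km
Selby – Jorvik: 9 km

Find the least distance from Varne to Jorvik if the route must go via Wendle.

Shortest Varne→Wendle: Varne → Wendle = 5
Best Wendle to Jorvik: Wendle → Quorn → Jorvik costing 7
Total via Wendle: 5 + 7 = 12 km.

12 km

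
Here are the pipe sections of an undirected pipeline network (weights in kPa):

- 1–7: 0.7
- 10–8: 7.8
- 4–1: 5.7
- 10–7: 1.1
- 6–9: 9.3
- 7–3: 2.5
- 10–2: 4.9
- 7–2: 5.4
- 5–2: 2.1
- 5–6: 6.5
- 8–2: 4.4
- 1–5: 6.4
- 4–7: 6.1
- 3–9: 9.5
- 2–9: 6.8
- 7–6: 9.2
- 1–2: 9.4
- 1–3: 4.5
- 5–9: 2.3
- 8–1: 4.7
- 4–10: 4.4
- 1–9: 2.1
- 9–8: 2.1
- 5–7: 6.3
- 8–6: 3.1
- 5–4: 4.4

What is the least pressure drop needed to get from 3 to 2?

7.9 kPa

Shortest distances from 3:
3: 0
7: 2.5  (via 3)
1: 3.2  (via 7)
10: 3.6  (via 7)
9: 5.3  (via 1)
8: 7.4  (via 9)
5: 7.6  (via 9)
2: 7.9  (via 7)
Shortest route: 3 → 7 → 2 = 7.9 kPa.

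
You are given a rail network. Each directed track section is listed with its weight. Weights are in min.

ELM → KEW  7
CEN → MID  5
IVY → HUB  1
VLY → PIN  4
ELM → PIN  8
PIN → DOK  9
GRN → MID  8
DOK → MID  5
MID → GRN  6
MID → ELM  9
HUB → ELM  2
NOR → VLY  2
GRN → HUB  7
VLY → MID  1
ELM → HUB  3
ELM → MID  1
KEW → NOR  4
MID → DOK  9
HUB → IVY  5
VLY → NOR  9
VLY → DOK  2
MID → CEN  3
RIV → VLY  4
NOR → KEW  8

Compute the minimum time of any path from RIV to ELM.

Candidate routes:
RIV - VLY - DOK - MID - ELM: 4+2+5+9 = 20
RIV - VLY - MID - GRN - HUB - ELM: 4+1+6+7+2 = 20
RIV - VLY - MID - ELM: 4+1+9 = 14
Cheapest is RIV - VLY - MID - ELM at 14 min.

14 min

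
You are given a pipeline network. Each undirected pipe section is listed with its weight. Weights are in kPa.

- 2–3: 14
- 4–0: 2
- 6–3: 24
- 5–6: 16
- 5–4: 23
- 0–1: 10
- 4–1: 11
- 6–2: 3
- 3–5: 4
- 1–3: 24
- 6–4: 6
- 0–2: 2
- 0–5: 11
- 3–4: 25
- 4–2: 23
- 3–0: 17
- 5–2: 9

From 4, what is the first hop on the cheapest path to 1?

1

Compare a few routes:
4 - 1: 11 = 11
4 - 0 - 1: 2+10 = 12
Cheapest is 4 - 1 at 11 kPa.
So from 4 the first move is to 1.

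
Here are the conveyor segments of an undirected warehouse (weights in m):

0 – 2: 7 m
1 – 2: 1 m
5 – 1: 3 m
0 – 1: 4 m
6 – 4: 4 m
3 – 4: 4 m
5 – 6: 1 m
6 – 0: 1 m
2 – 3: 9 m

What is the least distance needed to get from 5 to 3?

9 m

Settle nodes by increasing distance from 5:
5: 0
6: 1  (via 5)
0: 2  (via 6)
1: 3  (via 5)
2: 4  (via 1)
4: 5  (via 6)
3: 9  (via 4)
Shortest route: 5 → 6 → 4 → 3 = 9 m.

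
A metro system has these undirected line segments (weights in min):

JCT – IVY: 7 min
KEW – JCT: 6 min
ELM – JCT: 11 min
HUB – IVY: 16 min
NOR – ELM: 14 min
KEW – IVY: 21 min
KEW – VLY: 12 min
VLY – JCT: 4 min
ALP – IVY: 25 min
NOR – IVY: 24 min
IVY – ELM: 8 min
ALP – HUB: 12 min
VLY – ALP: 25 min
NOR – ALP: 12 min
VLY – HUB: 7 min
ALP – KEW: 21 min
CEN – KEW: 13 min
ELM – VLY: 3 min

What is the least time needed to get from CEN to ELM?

26 min

Compare a few routes:
CEN–KEW–JCT–VLY–ELM: 13+6+4+3 = 26
CEN–KEW–VLY–ELM: 13+12+3 = 28
The minimum is 26 min via CEN–KEW–JCT–VLY–ELM.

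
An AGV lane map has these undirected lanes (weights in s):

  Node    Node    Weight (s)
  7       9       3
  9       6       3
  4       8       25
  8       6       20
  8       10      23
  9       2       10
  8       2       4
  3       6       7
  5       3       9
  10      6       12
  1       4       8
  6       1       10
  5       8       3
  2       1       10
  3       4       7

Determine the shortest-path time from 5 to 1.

Compare a few routes:
5 → 8 → 2 → 1: 3+4+10 = 17
5 → 3 → 4 → 1: 9+7+8 = 24
Cheapest is 5 → 8 → 2 → 1 at 17 s.

17 s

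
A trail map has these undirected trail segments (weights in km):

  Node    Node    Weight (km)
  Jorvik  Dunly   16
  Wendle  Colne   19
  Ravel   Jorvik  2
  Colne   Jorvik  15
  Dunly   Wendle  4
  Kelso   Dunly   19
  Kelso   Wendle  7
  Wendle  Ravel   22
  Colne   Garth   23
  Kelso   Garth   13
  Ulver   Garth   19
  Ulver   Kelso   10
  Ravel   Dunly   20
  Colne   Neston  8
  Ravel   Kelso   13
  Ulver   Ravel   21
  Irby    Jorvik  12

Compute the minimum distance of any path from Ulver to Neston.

Settle nodes by increasing distance from Ulver:
Ulver: 0
Kelso: 10  (via Ulver)
Wendle: 17  (via Kelso)
Garth: 19  (via Ulver)
Dunly: 21  (via Wendle)
Ravel: 21  (via Ulver)
Jorvik: 23  (via Ravel)
Irby: 35  (via Jorvik)
Colne: 36  (via Wendle)
Neston: 44  (via Colne)
Shortest route: Ulver–Kelso–Wendle–Colne–Neston = 44 km.

44 km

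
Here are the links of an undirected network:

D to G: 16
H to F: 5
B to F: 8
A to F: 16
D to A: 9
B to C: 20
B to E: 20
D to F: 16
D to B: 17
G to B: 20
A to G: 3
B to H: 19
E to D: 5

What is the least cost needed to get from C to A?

43

Settle nodes by increasing distance from C:
C: 0
B: 20  (via C)
F: 28  (via B)
H: 33  (via F)
D: 37  (via B)
E: 40  (via B)
G: 40  (via B)
A: 43  (via G)
Shortest route: C–B–G–A = 43.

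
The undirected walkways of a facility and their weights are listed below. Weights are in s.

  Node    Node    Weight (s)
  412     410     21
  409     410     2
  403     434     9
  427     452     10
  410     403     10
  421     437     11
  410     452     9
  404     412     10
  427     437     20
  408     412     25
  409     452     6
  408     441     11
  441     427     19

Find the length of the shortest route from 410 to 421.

49 s

Compare a few routes:
410 - 409 - 452 - 427 - 437 - 421: 2+6+10+20+11 = 49
410 - 452 - 427 - 437 - 421: 9+10+20+11 = 50
The minimum is 49 s via 410 - 409 - 452 - 427 - 437 - 421.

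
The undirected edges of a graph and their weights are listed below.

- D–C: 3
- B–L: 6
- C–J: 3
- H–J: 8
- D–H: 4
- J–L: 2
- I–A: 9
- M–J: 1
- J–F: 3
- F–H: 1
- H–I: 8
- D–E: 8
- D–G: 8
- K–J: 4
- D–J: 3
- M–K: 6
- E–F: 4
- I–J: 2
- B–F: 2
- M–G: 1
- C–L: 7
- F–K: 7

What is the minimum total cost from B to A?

16

Compare a few routes:
B → L → J → I → A: 6+2+2+9 = 19
B → F → H → I → A: 2+1+8+9 = 20
B → F → J → I → A: 2+3+2+9 = 16
Cheapest is B → F → J → I → A at 16.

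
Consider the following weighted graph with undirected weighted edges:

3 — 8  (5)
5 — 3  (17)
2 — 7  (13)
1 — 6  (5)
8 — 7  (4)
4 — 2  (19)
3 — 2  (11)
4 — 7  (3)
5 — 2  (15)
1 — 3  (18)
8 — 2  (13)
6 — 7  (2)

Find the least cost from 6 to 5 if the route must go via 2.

Best 6 to 2: 6 → 7 → 2 costing 15
Best 2 to 5: 2 → 5 costing 15
Total via 2: 15 + 15 = 30.

30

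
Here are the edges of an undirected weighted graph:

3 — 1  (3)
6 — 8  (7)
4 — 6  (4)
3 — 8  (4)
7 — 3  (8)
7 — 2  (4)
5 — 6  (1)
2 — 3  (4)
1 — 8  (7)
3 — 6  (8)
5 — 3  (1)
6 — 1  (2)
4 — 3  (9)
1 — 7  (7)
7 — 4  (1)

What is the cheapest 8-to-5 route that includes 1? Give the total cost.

Shortest 8→1: 8 → 1 = 7
Best 1 to 5: 1 → 6 → 5 costing 3
Total via 1: 7 + 3 = 10.

10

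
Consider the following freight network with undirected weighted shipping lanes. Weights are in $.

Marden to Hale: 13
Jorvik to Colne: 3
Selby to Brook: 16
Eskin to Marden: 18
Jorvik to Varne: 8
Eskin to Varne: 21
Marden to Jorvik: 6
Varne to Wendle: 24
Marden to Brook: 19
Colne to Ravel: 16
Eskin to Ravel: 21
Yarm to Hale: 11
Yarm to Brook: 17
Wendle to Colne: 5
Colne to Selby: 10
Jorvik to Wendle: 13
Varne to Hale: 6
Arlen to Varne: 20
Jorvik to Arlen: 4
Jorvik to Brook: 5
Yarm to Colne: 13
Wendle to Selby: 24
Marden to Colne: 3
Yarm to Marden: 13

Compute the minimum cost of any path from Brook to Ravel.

$24

Settle nodes by increasing distance from Brook:
Brook: 0
Jorvik: 5  (via Brook)
Colne: 8  (via Jorvik)
Arlen: 9  (via Jorvik)
Marden: 11  (via Jorvik)
Varne: 13  (via Jorvik)
Wendle: 13  (via Colne)
Selby: 16  (via Brook)
Yarm: 17  (via Brook)
Hale: 19  (via Varne)
Ravel: 24  (via Colne)
Shortest route: Brook–Jorvik–Colne–Ravel = $24.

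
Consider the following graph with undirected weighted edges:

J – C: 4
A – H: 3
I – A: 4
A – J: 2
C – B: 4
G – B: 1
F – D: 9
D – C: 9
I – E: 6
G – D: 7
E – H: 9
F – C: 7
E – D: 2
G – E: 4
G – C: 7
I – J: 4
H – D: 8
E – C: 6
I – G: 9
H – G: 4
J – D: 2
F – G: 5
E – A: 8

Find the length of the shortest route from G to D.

6

Enumerating some paths:
G - E - D: 4+2 = 6
G - D: 7 = 7
G - H - A - J - D: 4+3+2+2 = 11
Cheapest is G - E - D at 6.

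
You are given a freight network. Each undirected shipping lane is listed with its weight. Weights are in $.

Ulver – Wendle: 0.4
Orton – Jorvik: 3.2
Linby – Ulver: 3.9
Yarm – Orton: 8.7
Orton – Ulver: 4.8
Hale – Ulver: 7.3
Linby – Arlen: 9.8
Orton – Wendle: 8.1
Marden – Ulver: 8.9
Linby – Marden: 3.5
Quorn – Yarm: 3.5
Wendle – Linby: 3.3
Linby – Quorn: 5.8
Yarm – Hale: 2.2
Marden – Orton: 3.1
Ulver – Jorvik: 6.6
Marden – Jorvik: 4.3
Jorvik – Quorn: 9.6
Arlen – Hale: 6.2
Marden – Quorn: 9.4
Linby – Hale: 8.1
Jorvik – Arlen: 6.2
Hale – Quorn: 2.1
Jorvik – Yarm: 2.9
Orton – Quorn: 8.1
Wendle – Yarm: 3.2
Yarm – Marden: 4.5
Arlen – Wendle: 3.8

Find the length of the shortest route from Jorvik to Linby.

$7.8

Running Dijkstra from Jorvik:
Jorvik: 0
Yarm: 2.9  (via Jorvik)
Orton: 3.2  (via Jorvik)
Marden: 4.3  (via Jorvik)
Hale: 5.1  (via Yarm)
Wendle: 6.1  (via Yarm)
Arlen: 6.2  (via Jorvik)
Quorn: 6.4  (via Yarm)
Ulver: 6.5  (via Wendle)
Linby: 7.8  (via Marden)
Shortest route: Jorvik → Marden → Linby = $7.8.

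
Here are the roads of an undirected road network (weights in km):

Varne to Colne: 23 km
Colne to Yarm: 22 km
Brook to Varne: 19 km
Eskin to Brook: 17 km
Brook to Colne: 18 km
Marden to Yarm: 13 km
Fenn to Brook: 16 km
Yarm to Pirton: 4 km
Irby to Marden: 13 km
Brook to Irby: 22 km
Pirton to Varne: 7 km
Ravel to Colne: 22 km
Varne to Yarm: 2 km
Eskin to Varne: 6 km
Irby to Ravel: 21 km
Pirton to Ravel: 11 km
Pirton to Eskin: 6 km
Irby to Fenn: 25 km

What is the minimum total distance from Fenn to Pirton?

Running Dijkstra from Fenn:
Fenn: 0
Brook: 16  (via Fenn)
Irby: 25  (via Fenn)
Eskin: 33  (via Brook)
Colne: 34  (via Brook)
Varne: 35  (via Brook)
Yarm: 37  (via Varne)
Marden: 38  (via Irby)
Pirton: 39  (via Eskin)
Shortest route: Fenn → Brook → Eskin → Pirton = 39 km.

39 km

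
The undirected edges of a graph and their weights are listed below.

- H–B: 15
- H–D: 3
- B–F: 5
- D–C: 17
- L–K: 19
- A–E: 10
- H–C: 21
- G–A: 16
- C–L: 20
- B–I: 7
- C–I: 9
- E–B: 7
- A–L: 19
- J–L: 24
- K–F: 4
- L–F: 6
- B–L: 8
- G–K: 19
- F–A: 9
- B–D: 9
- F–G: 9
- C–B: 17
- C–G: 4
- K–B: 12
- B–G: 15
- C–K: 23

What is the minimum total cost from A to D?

23

Settle nodes by increasing distance from A:
A: 0
F: 9  (via A)
E: 10  (via A)
K: 13  (via F)
B: 14  (via F)
L: 15  (via F)
G: 16  (via A)
C: 20  (via G)
I: 21  (via B)
D: 23  (via B)
Shortest route: A → F → B → D = 23.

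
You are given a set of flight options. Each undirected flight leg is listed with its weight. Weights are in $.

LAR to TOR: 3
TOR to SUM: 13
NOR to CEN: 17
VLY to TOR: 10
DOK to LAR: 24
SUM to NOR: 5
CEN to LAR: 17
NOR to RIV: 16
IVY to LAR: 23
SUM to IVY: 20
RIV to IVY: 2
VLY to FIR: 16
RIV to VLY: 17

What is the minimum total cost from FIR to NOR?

$44

Settle nodes by increasing distance from FIR:
FIR: 0
VLY: 16  (via FIR)
TOR: 26  (via VLY)
LAR: 29  (via TOR)
RIV: 33  (via VLY)
IVY: 35  (via RIV)
SUM: 39  (via TOR)
NOR: 44  (via SUM)
Shortest route: FIR → VLY → TOR → SUM → NOR = $44.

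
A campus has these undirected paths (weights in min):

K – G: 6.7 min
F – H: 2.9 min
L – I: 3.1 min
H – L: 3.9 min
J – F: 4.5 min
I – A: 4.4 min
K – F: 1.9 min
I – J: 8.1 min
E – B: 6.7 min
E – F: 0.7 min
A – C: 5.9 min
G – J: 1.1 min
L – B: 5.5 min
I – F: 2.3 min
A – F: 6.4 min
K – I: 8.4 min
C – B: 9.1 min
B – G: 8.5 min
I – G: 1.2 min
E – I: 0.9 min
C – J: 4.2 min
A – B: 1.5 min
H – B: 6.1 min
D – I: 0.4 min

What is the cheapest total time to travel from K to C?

Enumerating some paths:
K - F - E - I - G - J - C: 1.9+0.7+0.9+1.2+1.1+4.2 = 10
K - F - J - C: 1.9+4.5+4.2 = 10.6
K - F - I - G - J - C: 1.9+2.3+1.2+1.1+4.2 = 10.7
Cheapest is K - F - E - I - G - J - C at 10 min.

10 min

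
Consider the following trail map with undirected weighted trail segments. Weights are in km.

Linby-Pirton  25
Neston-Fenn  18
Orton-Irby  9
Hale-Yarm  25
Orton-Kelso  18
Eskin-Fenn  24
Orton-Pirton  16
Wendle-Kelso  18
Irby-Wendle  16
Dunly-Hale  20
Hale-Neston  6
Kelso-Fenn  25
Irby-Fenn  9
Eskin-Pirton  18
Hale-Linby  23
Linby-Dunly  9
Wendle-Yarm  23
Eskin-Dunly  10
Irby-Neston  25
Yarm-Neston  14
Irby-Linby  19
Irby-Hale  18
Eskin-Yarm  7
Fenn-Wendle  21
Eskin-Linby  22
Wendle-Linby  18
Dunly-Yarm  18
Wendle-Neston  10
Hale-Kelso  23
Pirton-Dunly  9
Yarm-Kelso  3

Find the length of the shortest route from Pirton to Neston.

Enumerating some paths:
Pirton–Dunly–Hale–Neston: 9+20+6 = 35
Pirton–Dunly–Eskin–Yarm–Neston: 9+10+7+14 = 40
Pirton–Eskin–Yarm–Neston: 18+7+14 = 39
The minimum is 35 km via Pirton–Dunly–Hale–Neston.

35 km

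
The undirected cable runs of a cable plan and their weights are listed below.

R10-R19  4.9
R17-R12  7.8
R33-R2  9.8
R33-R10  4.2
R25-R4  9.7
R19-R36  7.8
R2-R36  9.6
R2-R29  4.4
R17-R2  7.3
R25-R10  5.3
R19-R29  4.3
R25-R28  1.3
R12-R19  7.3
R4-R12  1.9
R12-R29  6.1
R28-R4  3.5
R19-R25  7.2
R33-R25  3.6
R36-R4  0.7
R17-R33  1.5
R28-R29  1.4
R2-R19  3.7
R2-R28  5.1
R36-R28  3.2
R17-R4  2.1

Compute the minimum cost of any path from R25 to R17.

Enumerating some paths:
R25–R33–R17: 3.6+1.5 = 5.1
R25–R28–R36–R4–R17: 1.3+3.2+0.7+2.1 = 7.3
R25–R28–R4–R17: 1.3+3.5+2.1 = 6.9
R25–R10–R33–R17: 5.3+4.2+1.5 = 11
Cheapest is R25–R33–R17 at 5.1.

5.1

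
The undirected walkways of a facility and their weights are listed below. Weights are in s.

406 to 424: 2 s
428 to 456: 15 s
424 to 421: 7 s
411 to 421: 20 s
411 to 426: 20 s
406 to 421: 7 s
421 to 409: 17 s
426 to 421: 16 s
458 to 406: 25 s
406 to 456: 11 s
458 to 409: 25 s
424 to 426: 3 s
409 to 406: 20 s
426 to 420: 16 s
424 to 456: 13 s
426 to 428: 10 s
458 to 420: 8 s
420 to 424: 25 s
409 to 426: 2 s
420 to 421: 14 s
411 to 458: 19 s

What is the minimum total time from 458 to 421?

22 s

Settle nodes by increasing distance from 458:
458: 0
420: 8  (via 458)
411: 19  (via 458)
421: 22  (via 420)
Shortest route: 458 → 420 → 421 = 22 s.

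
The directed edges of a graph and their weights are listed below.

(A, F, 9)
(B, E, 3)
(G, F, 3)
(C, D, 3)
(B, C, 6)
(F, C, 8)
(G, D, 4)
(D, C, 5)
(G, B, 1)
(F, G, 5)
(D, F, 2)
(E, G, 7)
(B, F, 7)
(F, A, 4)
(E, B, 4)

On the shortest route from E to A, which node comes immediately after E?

G

Candidate routes:
E - G - F - A: 7+3+4 = 14
E - B - F - A: 4+7+4 = 15
Cheapest is E - G - F - A at 14.
So from E the first move is to G.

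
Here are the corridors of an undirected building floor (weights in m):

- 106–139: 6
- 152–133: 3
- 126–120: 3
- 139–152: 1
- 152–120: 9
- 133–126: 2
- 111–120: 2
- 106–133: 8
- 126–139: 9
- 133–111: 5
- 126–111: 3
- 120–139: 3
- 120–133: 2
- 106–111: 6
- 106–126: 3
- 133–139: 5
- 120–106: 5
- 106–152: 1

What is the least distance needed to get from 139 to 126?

5 m

Enumerating some paths:
139–152–106–126: 1+1+3 = 5
139–120–126: 3+3 = 6
139–152–133–126: 1+3+2 = 6
Cheapest is 139–152–106–126 at 5 m.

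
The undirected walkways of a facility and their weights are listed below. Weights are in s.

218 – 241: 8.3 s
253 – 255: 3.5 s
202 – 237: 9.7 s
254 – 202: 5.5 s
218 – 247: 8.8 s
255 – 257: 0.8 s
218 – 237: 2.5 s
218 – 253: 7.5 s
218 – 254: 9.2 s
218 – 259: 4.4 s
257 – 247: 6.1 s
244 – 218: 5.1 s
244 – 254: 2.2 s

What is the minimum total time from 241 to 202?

Candidate routes:
241 → 218 → 244 → 254 → 202: 8.3+5.1+2.2+5.5 = 21.1
241 → 218 → 237 → 202: 8.3+2.5+9.7 = 20.5
241 → 218 → 254 → 202: 8.3+9.2+5.5 = 23
The minimum is 20.5 s via 241 → 218 → 237 → 202.

20.5 s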